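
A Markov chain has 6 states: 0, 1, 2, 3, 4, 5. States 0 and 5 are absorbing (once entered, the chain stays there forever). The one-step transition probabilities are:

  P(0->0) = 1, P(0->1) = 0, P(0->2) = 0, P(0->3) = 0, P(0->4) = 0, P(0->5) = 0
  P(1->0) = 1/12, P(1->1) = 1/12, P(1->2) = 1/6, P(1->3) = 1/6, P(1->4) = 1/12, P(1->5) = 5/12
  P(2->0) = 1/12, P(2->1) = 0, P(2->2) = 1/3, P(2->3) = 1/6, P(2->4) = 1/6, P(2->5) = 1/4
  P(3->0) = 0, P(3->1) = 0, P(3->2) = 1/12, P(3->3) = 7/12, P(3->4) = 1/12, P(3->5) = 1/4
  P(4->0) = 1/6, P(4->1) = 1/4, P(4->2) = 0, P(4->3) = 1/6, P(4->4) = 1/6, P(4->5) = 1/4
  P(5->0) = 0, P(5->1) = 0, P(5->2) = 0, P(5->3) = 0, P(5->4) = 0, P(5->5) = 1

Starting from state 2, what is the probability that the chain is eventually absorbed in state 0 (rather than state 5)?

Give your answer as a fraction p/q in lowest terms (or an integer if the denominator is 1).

Answer: 269/1238

Derivation:
Let a_i = P(absorbed in 0 | start in state i).
Boundary conditions: a_0 = 1, a_5 = 0.
For each transient state i, a_i = sum_j P(i->j) * a_j:
  a_1 = 1/12*a_0 + 1/12*a_1 + 1/6*a_2 + 1/6*a_3 + 1/12*a_4 + 5/12*a_5
  a_2 = 1/12*a_0 + 0*a_1 + 1/3*a_2 + 1/6*a_3 + 1/6*a_4 + 1/4*a_5
  a_3 = 0*a_0 + 0*a_1 + 1/12*a_2 + 7/12*a_3 + 1/12*a_4 + 1/4*a_5
  a_4 = 1/6*a_0 + 1/4*a_1 + 0*a_2 + 1/6*a_3 + 1/6*a_4 + 1/4*a_5

Substituting a_0 = 1 and a_5 = 0, rearrange to (I - Q) a = r where r[i] = P(i -> 0):
  [11/12, -1/6, -1/6, -1/12] . (a_1, a_2, a_3, a_4) = 1/12
  [0, 2/3, -1/6, -1/6] . (a_1, a_2, a_3, a_4) = 1/12
  [0, -1/12, 5/12, -1/12] . (a_1, a_2, a_3, a_4) = 0
  [-1/4, 0, -1/6, 5/6] . (a_1, a_2, a_3, a_4) = 1/6

Solving yields:
  a_1 = 107/619
  a_2 = 269/1238
  a_3 = 121/1238
  a_4 = 168/619

Starting state is 2, so the absorption probability is a_2 = 269/1238.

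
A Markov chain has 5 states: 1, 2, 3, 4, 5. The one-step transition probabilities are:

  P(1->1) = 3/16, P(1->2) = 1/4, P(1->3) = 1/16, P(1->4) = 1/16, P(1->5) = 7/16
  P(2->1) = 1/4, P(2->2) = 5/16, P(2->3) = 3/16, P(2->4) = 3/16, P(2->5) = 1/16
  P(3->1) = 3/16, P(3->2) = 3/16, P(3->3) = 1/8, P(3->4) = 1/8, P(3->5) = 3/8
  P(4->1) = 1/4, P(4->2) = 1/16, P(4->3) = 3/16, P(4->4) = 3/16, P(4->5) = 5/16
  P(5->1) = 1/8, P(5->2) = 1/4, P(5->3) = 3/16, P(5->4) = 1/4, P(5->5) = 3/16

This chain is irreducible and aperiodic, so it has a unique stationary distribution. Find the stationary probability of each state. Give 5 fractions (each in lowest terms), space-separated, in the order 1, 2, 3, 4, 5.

The stationary distribution satisfies pi = pi * P, i.e.:
  pi_1 = 3/16*pi_1 + 1/4*pi_2 + 3/16*pi_3 + 1/4*pi_4 + 1/8*pi_5
  pi_2 = 1/4*pi_1 + 5/16*pi_2 + 3/16*pi_3 + 1/16*pi_4 + 1/4*pi_5
  pi_3 = 1/16*pi_1 + 3/16*pi_2 + 1/8*pi_3 + 3/16*pi_4 + 3/16*pi_5
  pi_4 = 1/16*pi_1 + 3/16*pi_2 + 1/8*pi_3 + 3/16*pi_4 + 1/4*pi_5
  pi_5 = 7/16*pi_1 + 1/16*pi_2 + 3/8*pi_3 + 5/16*pi_4 + 3/16*pi_5
with normalization: pi_1 + pi_2 + pi_3 + pi_4 + pi_5 = 1.

Using the first 4 balance equations plus normalization, the linear system A*pi = b is:
  [-13/16, 1/4, 3/16, 1/4, 1/8] . pi = 0
  [1/4, -11/16, 3/16, 1/16, 1/4] . pi = 0
  [1/16, 3/16, -7/8, 3/16, 3/16] . pi = 0
  [1/16, 3/16, 1/8, -13/16, 1/4] . pi = 0
  [1, 1, 1, 1, 1] . pi = 1

Solving yields:
  pi_1 = 3223/16457
  pi_2 = 3662/16457
  pi_3 = 2525/16457
  pi_4 = 2791/16457
  pi_5 = 608/2351

Verification (pi * P):
  3223/16457*3/16 + 3662/16457*1/4 + 2525/16457*3/16 + 2791/16457*1/4 + 608/2351*1/8 = 3223/16457 = pi_1  (ok)
  3223/16457*1/4 + 3662/16457*5/16 + 2525/16457*3/16 + 2791/16457*1/16 + 608/2351*1/4 = 3662/16457 = pi_2  (ok)
  3223/16457*1/16 + 3662/16457*3/16 + 2525/16457*1/8 + 2791/16457*3/16 + 608/2351*3/16 = 2525/16457 = pi_3  (ok)
  3223/16457*1/16 + 3662/16457*3/16 + 2525/16457*1/8 + 2791/16457*3/16 + 608/2351*1/4 = 2791/16457 = pi_4  (ok)
  3223/16457*7/16 + 3662/16457*1/16 + 2525/16457*3/8 + 2791/16457*5/16 + 608/2351*3/16 = 608/2351 = pi_5  (ok)

Answer: 3223/16457 3662/16457 2525/16457 2791/16457 608/2351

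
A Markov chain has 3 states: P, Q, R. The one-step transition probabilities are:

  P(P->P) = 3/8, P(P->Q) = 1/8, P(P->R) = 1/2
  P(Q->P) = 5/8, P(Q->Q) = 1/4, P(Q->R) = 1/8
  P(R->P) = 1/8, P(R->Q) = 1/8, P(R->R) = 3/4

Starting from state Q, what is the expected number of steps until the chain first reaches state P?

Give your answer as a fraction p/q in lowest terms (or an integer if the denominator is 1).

Answer: 24/11

Derivation:
Let h_i = expected steps to first reach P from state i.
Boundary: h_P = 0.
First-step equations for the other states:
  h_Q = 1 + 5/8*h_P + 1/4*h_Q + 1/8*h_R
  h_R = 1 + 1/8*h_P + 1/8*h_Q + 3/4*h_R

Substituting h_P = 0 and rearranging gives the linear system (I - Q) h = 1:
  [3/4, -1/8] . (h_Q, h_R) = 1
  [-1/8, 1/4] . (h_Q, h_R) = 1

Solving yields:
  h_Q = 24/11
  h_R = 56/11

Starting state is Q, so the expected hitting time is h_Q = 24/11.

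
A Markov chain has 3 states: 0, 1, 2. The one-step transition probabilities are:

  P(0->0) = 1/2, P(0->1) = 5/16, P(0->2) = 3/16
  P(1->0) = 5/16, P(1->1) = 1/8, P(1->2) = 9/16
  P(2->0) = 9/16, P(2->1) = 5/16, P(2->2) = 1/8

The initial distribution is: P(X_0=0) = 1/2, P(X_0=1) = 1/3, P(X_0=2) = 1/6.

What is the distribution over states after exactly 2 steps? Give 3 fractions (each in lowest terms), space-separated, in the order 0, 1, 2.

Answer: 725/1536 17/64 403/1536

Derivation:
Propagating the distribution step by step (d_{t+1} = d_t * P):
d_0 = (0=1/2, 1=1/3, 2=1/6)
  d_1[0] = 1/2*1/2 + 1/3*5/16 + 1/6*9/16 = 43/96
  d_1[1] = 1/2*5/16 + 1/3*1/8 + 1/6*5/16 = 1/4
  d_1[2] = 1/2*3/16 + 1/3*9/16 + 1/6*1/8 = 29/96
d_1 = (0=43/96, 1=1/4, 2=29/96)
  d_2[0] = 43/96*1/2 + 1/4*5/16 + 29/96*9/16 = 725/1536
  d_2[1] = 43/96*5/16 + 1/4*1/8 + 29/96*5/16 = 17/64
  d_2[2] = 43/96*3/16 + 1/4*9/16 + 29/96*1/8 = 403/1536
d_2 = (0=725/1536, 1=17/64, 2=403/1536)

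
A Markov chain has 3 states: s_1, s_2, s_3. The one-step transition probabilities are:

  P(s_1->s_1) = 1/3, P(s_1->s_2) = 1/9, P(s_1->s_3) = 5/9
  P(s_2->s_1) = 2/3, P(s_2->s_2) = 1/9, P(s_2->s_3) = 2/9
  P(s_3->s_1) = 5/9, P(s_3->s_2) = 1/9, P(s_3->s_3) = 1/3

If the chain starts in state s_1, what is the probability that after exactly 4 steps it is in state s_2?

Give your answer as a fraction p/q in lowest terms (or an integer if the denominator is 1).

Computing P^4 by repeated multiplication:
P^1 =
  s_1: [1/3, 1/9, 5/9]
  s_2: [2/3, 1/9, 2/9]
  s_3: [5/9, 1/9, 1/3]
P^2 =
  s_1: [40/81, 1/9, 32/81]
  s_2: [34/81, 1/9, 38/81]
  s_3: [4/9, 1/9, 4/9]
P^3 =
  s_1: [334/729, 1/9, 314/729]
  s_2: [346/729, 1/9, 302/729]
  s_3: [38/81, 1/9, 34/81]
P^4 =
  s_1: [3058/6561, 1/9, 2774/6561]
  s_2: [3034/6561, 1/9, 2798/6561]
  s_3: [338/729, 1/9, 310/729]

(P^4)[s_1 -> s_2] = 1/9

Answer: 1/9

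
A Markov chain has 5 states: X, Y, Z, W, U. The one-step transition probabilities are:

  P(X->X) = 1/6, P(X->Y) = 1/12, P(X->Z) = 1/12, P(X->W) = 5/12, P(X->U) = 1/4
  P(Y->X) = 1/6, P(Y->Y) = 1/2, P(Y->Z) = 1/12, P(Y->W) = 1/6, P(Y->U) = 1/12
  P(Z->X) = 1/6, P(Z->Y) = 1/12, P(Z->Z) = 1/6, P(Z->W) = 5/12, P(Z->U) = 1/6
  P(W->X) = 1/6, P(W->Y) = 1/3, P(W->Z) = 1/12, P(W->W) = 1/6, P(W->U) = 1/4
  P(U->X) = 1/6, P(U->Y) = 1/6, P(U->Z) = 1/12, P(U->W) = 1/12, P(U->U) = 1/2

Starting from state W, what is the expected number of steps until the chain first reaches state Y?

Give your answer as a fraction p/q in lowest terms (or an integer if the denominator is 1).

Answer: 2376/511

Derivation:
Let h_i = expected steps to first reach Y from state i.
Boundary: h_Y = 0.
First-step equations for the other states:
  h_X = 1 + 1/6*h_X + 1/12*h_Y + 1/12*h_Z + 5/12*h_W + 1/4*h_U
  h_Z = 1 + 1/6*h_X + 1/12*h_Y + 1/6*h_Z + 5/12*h_W + 1/6*h_U
  h_W = 1 + 1/6*h_X + 1/3*h_Y + 1/12*h_Z + 1/6*h_W + 1/4*h_U
  h_U = 1 + 1/6*h_X + 1/6*h_Y + 1/12*h_Z + 1/12*h_W + 1/2*h_U

Substituting h_Y = 0 and rearranging gives the linear system (I - Q) h = 1:
  [5/6, -1/12, -5/12, -1/4] . (h_X, h_Z, h_W, h_U) = 1
  [-1/6, 5/6, -5/12, -1/6] . (h_X, h_Z, h_W, h_U) = 1
  [-1/6, -1/12, 5/6, -1/4] . (h_X, h_Z, h_W, h_U) = 1
  [-1/6, -1/12, -1/12, 1/2] . (h_X, h_Z, h_W, h_U) = 1

Solving yields:
  h_X = 2970/511
  h_Z = 2976/511
  h_W = 2376/511
  h_U = 2904/511

Starting state is W, so the expected hitting time is h_W = 2376/511.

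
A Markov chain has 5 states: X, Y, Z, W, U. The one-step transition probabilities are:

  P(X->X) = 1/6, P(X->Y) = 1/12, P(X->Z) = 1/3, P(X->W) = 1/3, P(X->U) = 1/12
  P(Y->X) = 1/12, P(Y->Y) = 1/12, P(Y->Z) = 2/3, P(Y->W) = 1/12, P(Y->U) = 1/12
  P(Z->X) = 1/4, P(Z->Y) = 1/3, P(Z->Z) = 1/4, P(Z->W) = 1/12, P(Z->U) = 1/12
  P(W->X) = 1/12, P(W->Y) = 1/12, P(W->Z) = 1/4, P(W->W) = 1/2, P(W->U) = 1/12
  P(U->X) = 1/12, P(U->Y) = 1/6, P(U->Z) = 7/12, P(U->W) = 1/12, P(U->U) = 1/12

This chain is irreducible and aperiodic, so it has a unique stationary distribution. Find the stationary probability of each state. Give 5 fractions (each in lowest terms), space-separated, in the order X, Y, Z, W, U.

Answer: 1319/8370 1523/8370 6139/16740 587/2790 1/12

Derivation:
The stationary distribution satisfies pi = pi * P, i.e.:
  pi_X = 1/6*pi_X + 1/12*pi_Y + 1/4*pi_Z + 1/12*pi_W + 1/12*pi_U
  pi_Y = 1/12*pi_X + 1/12*pi_Y + 1/3*pi_Z + 1/12*pi_W + 1/6*pi_U
  pi_Z = 1/3*pi_X + 2/3*pi_Y + 1/4*pi_Z + 1/4*pi_W + 7/12*pi_U
  pi_W = 1/3*pi_X + 1/12*pi_Y + 1/12*pi_Z + 1/2*pi_W + 1/12*pi_U
  pi_U = 1/12*pi_X + 1/12*pi_Y + 1/12*pi_Z + 1/12*pi_W + 1/12*pi_U
with normalization: pi_X + pi_Y + pi_Z + pi_W + pi_U = 1.

Using the first 4 balance equations plus normalization, the linear system A*pi = b is:
  [-5/6, 1/12, 1/4, 1/12, 1/12] . pi = 0
  [1/12, -11/12, 1/3, 1/12, 1/6] . pi = 0
  [1/3, 2/3, -3/4, 1/4, 7/12] . pi = 0
  [1/3, 1/12, 1/12, -1/2, 1/12] . pi = 0
  [1, 1, 1, 1, 1] . pi = 1

Solving yields:
  pi_X = 1319/8370
  pi_Y = 1523/8370
  pi_Z = 6139/16740
  pi_W = 587/2790
  pi_U = 1/12

Verification (pi * P):
  1319/8370*1/6 + 1523/8370*1/12 + 6139/16740*1/4 + 587/2790*1/12 + 1/12*1/12 = 1319/8370 = pi_X  (ok)
  1319/8370*1/12 + 1523/8370*1/12 + 6139/16740*1/3 + 587/2790*1/12 + 1/12*1/6 = 1523/8370 = pi_Y  (ok)
  1319/8370*1/3 + 1523/8370*2/3 + 6139/16740*1/4 + 587/2790*1/4 + 1/12*7/12 = 6139/16740 = pi_Z  (ok)
  1319/8370*1/3 + 1523/8370*1/12 + 6139/16740*1/12 + 587/2790*1/2 + 1/12*1/12 = 587/2790 = pi_W  (ok)
  1319/8370*1/12 + 1523/8370*1/12 + 6139/16740*1/12 + 587/2790*1/12 + 1/12*1/12 = 1/12 = pi_U  (ok)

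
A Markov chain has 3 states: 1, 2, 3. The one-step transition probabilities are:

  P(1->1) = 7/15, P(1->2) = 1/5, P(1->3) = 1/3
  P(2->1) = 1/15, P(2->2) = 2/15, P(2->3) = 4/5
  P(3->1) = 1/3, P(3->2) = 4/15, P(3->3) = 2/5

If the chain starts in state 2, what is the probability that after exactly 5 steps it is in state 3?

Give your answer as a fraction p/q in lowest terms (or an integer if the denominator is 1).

Answer: 39307/84375

Derivation:
Computing P^5 by repeated multiplication:
P^1 =
  1: [7/15, 1/5, 1/3]
  2: [1/15, 2/15, 4/5]
  3: [1/3, 4/15, 2/5]
P^2 =
  1: [77/225, 47/225, 101/225]
  2: [23/75, 11/45, 101/225]
  3: [23/75, 47/225, 109/225]
P^3 =
  1: [1091/3375, 27/125, 311/675]
  2: [1043/3375, 721/3375, 179/375]
  3: [43/135, 737/3375, 521/1125]
P^4 =
  1: [16141/50625, 10951/50625, 23533/50625]
  2: [5359/16875, 2203/10125, 23533/50625]
  3: [5359/16875, 10951/50625, 23597/50625]
P^5 =
  1: [241603/759375, 6091/28125, 70663/151875]
  2: [241219/759375, 164393/759375, 39307/84375]
  3: [9659/30375, 164521/759375, 117793/253125]

(P^5)[2 -> 3] = 39307/84375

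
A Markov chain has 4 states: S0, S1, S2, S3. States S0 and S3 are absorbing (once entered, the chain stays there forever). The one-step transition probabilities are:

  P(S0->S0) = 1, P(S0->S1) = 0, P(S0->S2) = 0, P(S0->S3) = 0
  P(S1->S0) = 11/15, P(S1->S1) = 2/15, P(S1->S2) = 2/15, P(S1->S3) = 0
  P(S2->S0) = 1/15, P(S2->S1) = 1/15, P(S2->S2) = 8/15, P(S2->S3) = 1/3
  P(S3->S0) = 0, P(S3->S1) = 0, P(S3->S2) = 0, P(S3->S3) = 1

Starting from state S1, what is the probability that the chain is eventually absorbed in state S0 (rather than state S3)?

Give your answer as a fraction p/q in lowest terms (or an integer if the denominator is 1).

Answer: 79/89

Derivation:
Let a_i = P(absorbed in S0 | start in state i).
Boundary conditions: a_S0 = 1, a_S3 = 0.
For each transient state i, a_i = sum_j P(i->j) * a_j:
  a_S1 = 11/15*a_S0 + 2/15*a_S1 + 2/15*a_S2 + 0*a_S3
  a_S2 = 1/15*a_S0 + 1/15*a_S1 + 8/15*a_S2 + 1/3*a_S3

Substituting a_S0 = 1 and a_S3 = 0, rearrange to (I - Q) a = r where r[i] = P(i -> S0):
  [13/15, -2/15] . (a_S1, a_S2) = 11/15
  [-1/15, 7/15] . (a_S1, a_S2) = 1/15

Solving yields:
  a_S1 = 79/89
  a_S2 = 24/89

Starting state is S1, so the absorption probability is a_S1 = 79/89.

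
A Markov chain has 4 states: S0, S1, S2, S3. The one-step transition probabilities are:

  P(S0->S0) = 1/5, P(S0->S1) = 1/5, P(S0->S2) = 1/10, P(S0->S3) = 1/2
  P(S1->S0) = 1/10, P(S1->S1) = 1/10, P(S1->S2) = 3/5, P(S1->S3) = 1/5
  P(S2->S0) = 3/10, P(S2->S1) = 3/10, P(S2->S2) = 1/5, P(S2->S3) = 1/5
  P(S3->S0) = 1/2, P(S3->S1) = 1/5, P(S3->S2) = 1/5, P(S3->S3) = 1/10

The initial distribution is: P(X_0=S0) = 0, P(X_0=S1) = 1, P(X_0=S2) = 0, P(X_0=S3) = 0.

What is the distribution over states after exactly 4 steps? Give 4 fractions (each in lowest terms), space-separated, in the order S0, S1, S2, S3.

Answer: 2887/10000 2071/10000 2531/10000 2511/10000

Derivation:
Propagating the distribution step by step (d_{t+1} = d_t * P):
d_0 = (S0=0, S1=1, S2=0, S3=0)
  d_1[S0] = 0*1/5 + 1*1/10 + 0*3/10 + 0*1/2 = 1/10
  d_1[S1] = 0*1/5 + 1*1/10 + 0*3/10 + 0*1/5 = 1/10
  d_1[S2] = 0*1/10 + 1*3/5 + 0*1/5 + 0*1/5 = 3/5
  d_1[S3] = 0*1/2 + 1*1/5 + 0*1/5 + 0*1/10 = 1/5
d_1 = (S0=1/10, S1=1/10, S2=3/5, S3=1/5)
  d_2[S0] = 1/10*1/5 + 1/10*1/10 + 3/5*3/10 + 1/5*1/2 = 31/100
  d_2[S1] = 1/10*1/5 + 1/10*1/10 + 3/5*3/10 + 1/5*1/5 = 1/4
  d_2[S2] = 1/10*1/10 + 1/10*3/5 + 3/5*1/5 + 1/5*1/5 = 23/100
  d_2[S3] = 1/10*1/2 + 1/10*1/5 + 3/5*1/5 + 1/5*1/10 = 21/100
d_2 = (S0=31/100, S1=1/4, S2=23/100, S3=21/100)
  d_3[S0] = 31/100*1/5 + 1/4*1/10 + 23/100*3/10 + 21/100*1/2 = 261/1000
  d_3[S1] = 31/100*1/5 + 1/4*1/10 + 23/100*3/10 + 21/100*1/5 = 99/500
  d_3[S2] = 31/100*1/10 + 1/4*3/5 + 23/100*1/5 + 21/100*1/5 = 269/1000
  d_3[S3] = 31/100*1/2 + 1/4*1/5 + 23/100*1/5 + 21/100*1/10 = 34/125
d_3 = (S0=261/1000, S1=99/500, S2=269/1000, S3=34/125)
  d_4[S0] = 261/1000*1/5 + 99/500*1/10 + 269/1000*3/10 + 34/125*1/2 = 2887/10000
  d_4[S1] = 261/1000*1/5 + 99/500*1/10 + 269/1000*3/10 + 34/125*1/5 = 2071/10000
  d_4[S2] = 261/1000*1/10 + 99/500*3/5 + 269/1000*1/5 + 34/125*1/5 = 2531/10000
  d_4[S3] = 261/1000*1/2 + 99/500*1/5 + 269/1000*1/5 + 34/125*1/10 = 2511/10000
d_4 = (S0=2887/10000, S1=2071/10000, S2=2531/10000, S3=2511/10000)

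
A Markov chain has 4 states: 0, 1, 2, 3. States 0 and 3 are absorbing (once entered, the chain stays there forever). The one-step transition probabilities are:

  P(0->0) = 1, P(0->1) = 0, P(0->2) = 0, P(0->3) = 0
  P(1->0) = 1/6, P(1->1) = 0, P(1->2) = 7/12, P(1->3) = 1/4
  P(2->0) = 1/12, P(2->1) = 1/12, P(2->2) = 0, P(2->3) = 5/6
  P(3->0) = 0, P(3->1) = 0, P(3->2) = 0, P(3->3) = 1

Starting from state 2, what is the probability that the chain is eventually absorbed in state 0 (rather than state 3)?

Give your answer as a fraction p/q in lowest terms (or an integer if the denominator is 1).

Answer: 14/137

Derivation:
Let a_i = P(absorbed in 0 | start in state i).
Boundary conditions: a_0 = 1, a_3 = 0.
For each transient state i, a_i = sum_j P(i->j) * a_j:
  a_1 = 1/6*a_0 + 0*a_1 + 7/12*a_2 + 1/4*a_3
  a_2 = 1/12*a_0 + 1/12*a_1 + 0*a_2 + 5/6*a_3

Substituting a_0 = 1 and a_3 = 0, rearrange to (I - Q) a = r where r[i] = P(i -> 0):
  [1, -7/12] . (a_1, a_2) = 1/6
  [-1/12, 1] . (a_1, a_2) = 1/12

Solving yields:
  a_1 = 31/137
  a_2 = 14/137

Starting state is 2, so the absorption probability is a_2 = 14/137.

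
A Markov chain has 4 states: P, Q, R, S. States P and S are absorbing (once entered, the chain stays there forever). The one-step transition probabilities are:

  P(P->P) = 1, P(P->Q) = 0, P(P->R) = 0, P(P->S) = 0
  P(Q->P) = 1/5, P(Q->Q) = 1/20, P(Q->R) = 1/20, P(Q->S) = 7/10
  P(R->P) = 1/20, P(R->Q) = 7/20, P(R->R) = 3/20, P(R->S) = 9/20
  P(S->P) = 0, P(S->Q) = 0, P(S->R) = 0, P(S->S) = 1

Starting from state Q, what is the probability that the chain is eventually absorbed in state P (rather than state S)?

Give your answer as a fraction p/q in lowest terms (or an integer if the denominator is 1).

Let a_i = P(absorbed in P | start in state i).
Boundary conditions: a_P = 1, a_S = 0.
For each transient state i, a_i = sum_j P(i->j) * a_j:
  a_Q = 1/5*a_P + 1/20*a_Q + 1/20*a_R + 7/10*a_S
  a_R = 1/20*a_P + 7/20*a_Q + 3/20*a_R + 9/20*a_S

Substituting a_P = 1 and a_S = 0, rearrange to (I - Q) a = r where r[i] = P(i -> P):
  [19/20, -1/20] . (a_Q, a_R) = 1/5
  [-7/20, 17/20] . (a_Q, a_R) = 1/20

Solving yields:
  a_Q = 69/316
  a_R = 47/316

Starting state is Q, so the absorption probability is a_Q = 69/316.

Answer: 69/316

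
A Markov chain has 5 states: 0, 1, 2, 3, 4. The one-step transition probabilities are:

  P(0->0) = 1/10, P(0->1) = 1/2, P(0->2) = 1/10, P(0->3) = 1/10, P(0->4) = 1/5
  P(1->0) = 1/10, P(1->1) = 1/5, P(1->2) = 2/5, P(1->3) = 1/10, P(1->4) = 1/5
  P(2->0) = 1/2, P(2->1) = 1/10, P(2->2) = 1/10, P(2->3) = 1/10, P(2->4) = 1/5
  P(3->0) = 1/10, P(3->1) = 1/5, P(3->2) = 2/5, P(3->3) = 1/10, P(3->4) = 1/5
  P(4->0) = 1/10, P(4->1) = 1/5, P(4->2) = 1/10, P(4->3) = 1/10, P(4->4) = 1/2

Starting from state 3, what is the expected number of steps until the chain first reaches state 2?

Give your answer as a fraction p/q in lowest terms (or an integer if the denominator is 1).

Let h_i = expected steps to first reach 2 from state i.
Boundary: h_2 = 0.
First-step equations for the other states:
  h_0 = 1 + 1/10*h_0 + 1/2*h_1 + 1/10*h_2 + 1/10*h_3 + 1/5*h_4
  h_1 = 1 + 1/10*h_0 + 1/5*h_1 + 2/5*h_2 + 1/10*h_3 + 1/5*h_4
  h_3 = 1 + 1/10*h_0 + 1/5*h_1 + 2/5*h_2 + 1/10*h_3 + 1/5*h_4
  h_4 = 1 + 1/10*h_0 + 1/5*h_1 + 1/10*h_2 + 1/10*h_3 + 1/2*h_4

Substituting h_2 = 0 and rearranging gives the linear system (I - Q) h = 1:
  [9/10, -1/2, -1/10, -1/5] . (h_0, h_1, h_3, h_4) = 1
  [-1/10, 4/5, -1/10, -1/5] . (h_0, h_1, h_3, h_4) = 1
  [-1/10, -1/5, 9/10, -1/5] . (h_0, h_1, h_3, h_4) = 1
  [-1/10, -1/5, -1/10, 1/2] . (h_0, h_1, h_3, h_4) = 1

Solving yields:
  h_0 = 910/199
  h_1 = 700/199
  h_3 = 700/199
  h_4 = 1000/199

Starting state is 3, so the expected hitting time is h_3 = 700/199.

Answer: 700/199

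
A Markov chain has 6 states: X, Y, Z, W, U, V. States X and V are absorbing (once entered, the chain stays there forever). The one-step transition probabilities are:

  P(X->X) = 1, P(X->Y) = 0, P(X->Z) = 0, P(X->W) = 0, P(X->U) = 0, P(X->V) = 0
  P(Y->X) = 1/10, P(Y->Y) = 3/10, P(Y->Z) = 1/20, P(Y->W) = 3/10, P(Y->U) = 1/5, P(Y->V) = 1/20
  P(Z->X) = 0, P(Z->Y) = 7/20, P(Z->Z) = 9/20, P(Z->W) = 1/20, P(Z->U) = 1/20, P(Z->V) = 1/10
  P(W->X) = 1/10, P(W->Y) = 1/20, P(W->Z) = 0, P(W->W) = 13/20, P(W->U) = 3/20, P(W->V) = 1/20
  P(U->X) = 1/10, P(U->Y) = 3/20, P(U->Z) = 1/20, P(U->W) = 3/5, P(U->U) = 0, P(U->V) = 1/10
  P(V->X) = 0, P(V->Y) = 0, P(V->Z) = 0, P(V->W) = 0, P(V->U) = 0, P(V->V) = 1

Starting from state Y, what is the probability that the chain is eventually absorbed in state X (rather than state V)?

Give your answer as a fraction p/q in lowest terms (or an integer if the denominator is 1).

Answer: 294/475

Derivation:
Let a_i = P(absorbed in X | start in state i).
Boundary conditions: a_X = 1, a_V = 0.
For each transient state i, a_i = sum_j P(i->j) * a_j:
  a_Y = 1/10*a_X + 3/10*a_Y + 1/20*a_Z + 3/10*a_W + 1/5*a_U + 1/20*a_V
  a_Z = 0*a_X + 7/20*a_Y + 9/20*a_Z + 1/20*a_W + 1/20*a_U + 1/10*a_V
  a_W = 1/10*a_X + 1/20*a_Y + 0*a_Z + 13/20*a_W + 3/20*a_U + 1/20*a_V
  a_U = 1/10*a_X + 3/20*a_Y + 1/20*a_Z + 3/5*a_W + 0*a_U + 1/10*a_V

Substituting a_X = 1 and a_V = 0, rearrange to (I - Q) a = r where r[i] = P(i -> X):
  [7/10, -1/20, -3/10, -1/5] . (a_Y, a_Z, a_W, a_U) = 1/10
  [-7/20, 11/20, -1/20, -1/20] . (a_Y, a_Z, a_W, a_U) = 0
  [-1/20, 0, 7/20, -3/20] . (a_Y, a_Z, a_W, a_U) = 1/10
  [-3/20, -1/20, -3/5, 1] . (a_Y, a_Z, a_W, a_U) = 1/10

Solving yields:
  a_Y = 294/475
  a_Z = 48/95
  a_W = 299/475
  a_U = 283/475

Starting state is Y, so the absorption probability is a_Y = 294/475.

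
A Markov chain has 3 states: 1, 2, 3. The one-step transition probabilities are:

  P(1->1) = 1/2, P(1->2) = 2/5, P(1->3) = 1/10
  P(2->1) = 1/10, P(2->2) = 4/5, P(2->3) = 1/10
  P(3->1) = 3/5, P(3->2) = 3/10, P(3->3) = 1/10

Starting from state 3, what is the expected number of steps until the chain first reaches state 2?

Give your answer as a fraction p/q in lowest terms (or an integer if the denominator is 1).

Answer: 110/39

Derivation:
Let h_i = expected steps to first reach 2 from state i.
Boundary: h_2 = 0.
First-step equations for the other states:
  h_1 = 1 + 1/2*h_1 + 2/5*h_2 + 1/10*h_3
  h_3 = 1 + 3/5*h_1 + 3/10*h_2 + 1/10*h_3

Substituting h_2 = 0 and rearranging gives the linear system (I - Q) h = 1:
  [1/2, -1/10] . (h_1, h_3) = 1
  [-3/5, 9/10] . (h_1, h_3) = 1

Solving yields:
  h_1 = 100/39
  h_3 = 110/39

Starting state is 3, so the expected hitting time is h_3 = 110/39.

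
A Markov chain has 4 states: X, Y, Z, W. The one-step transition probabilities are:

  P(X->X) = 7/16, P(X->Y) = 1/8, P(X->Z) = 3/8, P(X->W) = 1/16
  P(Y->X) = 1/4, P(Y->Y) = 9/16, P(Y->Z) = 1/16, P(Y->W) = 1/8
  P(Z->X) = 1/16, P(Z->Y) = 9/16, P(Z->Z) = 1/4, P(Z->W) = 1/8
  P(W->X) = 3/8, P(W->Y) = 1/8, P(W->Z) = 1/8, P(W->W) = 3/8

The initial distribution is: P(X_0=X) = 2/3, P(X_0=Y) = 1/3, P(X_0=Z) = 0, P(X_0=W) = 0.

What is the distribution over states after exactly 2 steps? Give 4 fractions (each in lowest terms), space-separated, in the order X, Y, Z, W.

Answer: 215/768 139/384 181/768 47/384

Derivation:
Propagating the distribution step by step (d_{t+1} = d_t * P):
d_0 = (X=2/3, Y=1/3, Z=0, W=0)
  d_1[X] = 2/3*7/16 + 1/3*1/4 + 0*1/16 + 0*3/8 = 3/8
  d_1[Y] = 2/3*1/8 + 1/3*9/16 + 0*9/16 + 0*1/8 = 13/48
  d_1[Z] = 2/3*3/8 + 1/3*1/16 + 0*1/4 + 0*1/8 = 13/48
  d_1[W] = 2/3*1/16 + 1/3*1/8 + 0*1/8 + 0*3/8 = 1/12
d_1 = (X=3/8, Y=13/48, Z=13/48, W=1/12)
  d_2[X] = 3/8*7/16 + 13/48*1/4 + 13/48*1/16 + 1/12*3/8 = 215/768
  d_2[Y] = 3/8*1/8 + 13/48*9/16 + 13/48*9/16 + 1/12*1/8 = 139/384
  d_2[Z] = 3/8*3/8 + 13/48*1/16 + 13/48*1/4 + 1/12*1/8 = 181/768
  d_2[W] = 3/8*1/16 + 13/48*1/8 + 13/48*1/8 + 1/12*3/8 = 47/384
d_2 = (X=215/768, Y=139/384, Z=181/768, W=47/384)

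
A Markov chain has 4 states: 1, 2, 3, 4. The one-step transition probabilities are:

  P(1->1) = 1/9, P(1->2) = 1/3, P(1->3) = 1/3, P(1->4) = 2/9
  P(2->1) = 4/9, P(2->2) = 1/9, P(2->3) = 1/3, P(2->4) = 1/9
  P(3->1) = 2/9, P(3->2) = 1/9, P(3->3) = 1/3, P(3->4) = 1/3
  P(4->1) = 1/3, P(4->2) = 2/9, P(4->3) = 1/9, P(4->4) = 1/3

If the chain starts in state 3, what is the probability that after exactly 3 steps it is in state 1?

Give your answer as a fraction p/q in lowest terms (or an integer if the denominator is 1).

Computing P^3 by repeated multiplication:
P^1 =
  1: [1/9, 1/3, 1/3, 2/9]
  2: [4/9, 1/9, 1/3, 1/9]
  3: [2/9, 1/9, 1/3, 1/3]
  4: [1/3, 2/9, 1/9, 1/3]
P^2 =
  1: [25/81, 13/81, 23/81, 20/81]
  2: [17/81, 2/9, 25/81, 7/27]
  3: [7/27, 16/81, 7/27, 23/81]
  4: [22/81, 2/9, 7/27, 20/81]
P^3 =
  1: [61/243, 151/729, 203/729, 64/243]
  2: [202/729, 136/729, 67/243, 190/729]
  3: [196/729, 146/729, 197/729, 190/729]
  4: [196/729, 145/729, 203/729, 185/729]

(P^3)[3 -> 1] = 196/729

Answer: 196/729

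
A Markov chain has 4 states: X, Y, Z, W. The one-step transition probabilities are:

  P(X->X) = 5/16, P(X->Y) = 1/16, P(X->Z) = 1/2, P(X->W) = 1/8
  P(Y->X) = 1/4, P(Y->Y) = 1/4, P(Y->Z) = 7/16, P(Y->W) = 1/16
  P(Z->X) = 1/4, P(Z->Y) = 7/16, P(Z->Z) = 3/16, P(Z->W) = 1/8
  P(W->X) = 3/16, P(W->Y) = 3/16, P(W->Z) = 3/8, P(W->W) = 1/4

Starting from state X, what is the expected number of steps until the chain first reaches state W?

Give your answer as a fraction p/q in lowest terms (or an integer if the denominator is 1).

Answer: 1488/163

Derivation:
Let h_i = expected steps to first reach W from state i.
Boundary: h_W = 0.
First-step equations for the other states:
  h_X = 1 + 5/16*h_X + 1/16*h_Y + 1/2*h_Z + 1/8*h_W
  h_Y = 1 + 1/4*h_X + 1/4*h_Y + 7/16*h_Z + 1/16*h_W
  h_Z = 1 + 1/4*h_X + 7/16*h_Y + 3/16*h_Z + 1/8*h_W

Substituting h_W = 0 and rearranging gives the linear system (I - Q) h = 1:
  [11/16, -1/16, -1/2] . (h_X, h_Y, h_Z) = 1
  [-1/4, 3/4, -7/16] . (h_X, h_Y, h_Z) = 1
  [-1/4, -7/16, 13/16] . (h_X, h_Y, h_Z) = 1

Solving yields:
  h_X = 1488/163
  h_Y = 1600/163
  h_Z = 1520/163

Starting state is X, so the expected hitting time is h_X = 1488/163.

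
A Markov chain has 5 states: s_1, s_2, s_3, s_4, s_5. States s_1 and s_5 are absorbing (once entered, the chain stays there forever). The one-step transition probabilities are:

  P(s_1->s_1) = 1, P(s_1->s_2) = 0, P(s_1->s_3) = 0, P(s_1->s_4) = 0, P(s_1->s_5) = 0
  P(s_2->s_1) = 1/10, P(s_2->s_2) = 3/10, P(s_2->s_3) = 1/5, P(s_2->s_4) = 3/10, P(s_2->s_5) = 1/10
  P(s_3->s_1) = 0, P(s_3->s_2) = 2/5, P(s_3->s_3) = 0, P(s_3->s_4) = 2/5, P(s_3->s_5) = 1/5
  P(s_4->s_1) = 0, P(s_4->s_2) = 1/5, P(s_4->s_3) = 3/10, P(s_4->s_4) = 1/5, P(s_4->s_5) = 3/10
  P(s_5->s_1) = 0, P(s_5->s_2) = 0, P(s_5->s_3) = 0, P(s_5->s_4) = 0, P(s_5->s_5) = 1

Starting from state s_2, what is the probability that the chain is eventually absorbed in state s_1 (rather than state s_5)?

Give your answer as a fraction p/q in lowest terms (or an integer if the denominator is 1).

Let a_i = P(absorbed in s_1 | start in state i).
Boundary conditions: a_s_1 = 1, a_s_5 = 0.
For each transient state i, a_i = sum_j P(i->j) * a_j:
  a_s_2 = 1/10*a_s_1 + 3/10*a_s_2 + 1/5*a_s_3 + 3/10*a_s_4 + 1/10*a_s_5
  a_s_3 = 0*a_s_1 + 2/5*a_s_2 + 0*a_s_3 + 2/5*a_s_4 + 1/5*a_s_5
  a_s_4 = 0*a_s_1 + 1/5*a_s_2 + 3/10*a_s_3 + 1/5*a_s_4 + 3/10*a_s_5

Substituting a_s_1 = 1 and a_s_5 = 0, rearrange to (I - Q) a = r where r[i] = P(i -> s_1):
  [7/10, -1/5, -3/10] . (a_s_2, a_s_3, a_s_4) = 1/10
  [-2/5, 1, -2/5] . (a_s_2, a_s_3, a_s_4) = 0
  [-1/5, -3/10, 4/5] . (a_s_2, a_s_3, a_s_4) = 0

Solving yields:
  a_s_2 = 17/75
  a_s_3 = 2/15
  a_s_4 = 8/75

Starting state is s_2, so the absorption probability is a_s_2 = 17/75.

Answer: 17/75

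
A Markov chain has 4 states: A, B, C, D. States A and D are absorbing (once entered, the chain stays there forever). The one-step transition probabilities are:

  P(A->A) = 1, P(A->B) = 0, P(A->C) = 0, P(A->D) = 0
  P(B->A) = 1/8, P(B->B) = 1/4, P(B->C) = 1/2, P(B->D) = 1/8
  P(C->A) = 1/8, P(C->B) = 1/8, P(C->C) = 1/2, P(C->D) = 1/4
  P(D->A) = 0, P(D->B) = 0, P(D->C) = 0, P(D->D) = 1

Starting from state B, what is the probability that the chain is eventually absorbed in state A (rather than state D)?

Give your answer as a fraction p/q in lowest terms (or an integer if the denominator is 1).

Answer: 2/5

Derivation:
Let a_i = P(absorbed in A | start in state i).
Boundary conditions: a_A = 1, a_D = 0.
For each transient state i, a_i = sum_j P(i->j) * a_j:
  a_B = 1/8*a_A + 1/4*a_B + 1/2*a_C + 1/8*a_D
  a_C = 1/8*a_A + 1/8*a_B + 1/2*a_C + 1/4*a_D

Substituting a_A = 1 and a_D = 0, rearrange to (I - Q) a = r where r[i] = P(i -> A):
  [3/4, -1/2] . (a_B, a_C) = 1/8
  [-1/8, 1/2] . (a_B, a_C) = 1/8

Solving yields:
  a_B = 2/5
  a_C = 7/20

Starting state is B, so the absorption probability is a_B = 2/5.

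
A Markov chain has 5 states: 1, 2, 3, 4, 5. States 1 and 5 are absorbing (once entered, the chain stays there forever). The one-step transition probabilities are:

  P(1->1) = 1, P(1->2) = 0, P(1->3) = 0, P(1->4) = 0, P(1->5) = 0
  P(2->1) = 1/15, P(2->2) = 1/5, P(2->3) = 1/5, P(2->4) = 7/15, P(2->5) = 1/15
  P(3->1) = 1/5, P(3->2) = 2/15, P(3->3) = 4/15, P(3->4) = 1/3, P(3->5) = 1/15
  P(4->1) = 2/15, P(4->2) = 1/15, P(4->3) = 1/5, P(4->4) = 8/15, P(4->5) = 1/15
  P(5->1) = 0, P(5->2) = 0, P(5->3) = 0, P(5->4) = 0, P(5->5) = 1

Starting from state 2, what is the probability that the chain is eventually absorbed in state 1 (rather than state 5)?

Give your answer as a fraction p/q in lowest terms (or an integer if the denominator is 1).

Answer: 93/142

Derivation:
Let a_i = P(absorbed in 1 | start in state i).
Boundary conditions: a_1 = 1, a_5 = 0.
For each transient state i, a_i = sum_j P(i->j) * a_j:
  a_2 = 1/15*a_1 + 1/5*a_2 + 1/5*a_3 + 7/15*a_4 + 1/15*a_5
  a_3 = 1/5*a_1 + 2/15*a_2 + 4/15*a_3 + 1/3*a_4 + 1/15*a_5
  a_4 = 2/15*a_1 + 1/15*a_2 + 1/5*a_3 + 8/15*a_4 + 1/15*a_5

Substituting a_1 = 1 and a_5 = 0, rearrange to (I - Q) a = r where r[i] = P(i -> 1):
  [4/5, -1/5, -7/15] . (a_2, a_3, a_4) = 1/15
  [-2/15, 11/15, -1/3] . (a_2, a_3, a_4) = 1/5
  [-1/15, -1/5, 7/15] . (a_2, a_3, a_4) = 2/15

Solving yields:
  a_2 = 93/142
  a_3 = 199/284
  a_4 = 193/284

Starting state is 2, so the absorption probability is a_2 = 93/142.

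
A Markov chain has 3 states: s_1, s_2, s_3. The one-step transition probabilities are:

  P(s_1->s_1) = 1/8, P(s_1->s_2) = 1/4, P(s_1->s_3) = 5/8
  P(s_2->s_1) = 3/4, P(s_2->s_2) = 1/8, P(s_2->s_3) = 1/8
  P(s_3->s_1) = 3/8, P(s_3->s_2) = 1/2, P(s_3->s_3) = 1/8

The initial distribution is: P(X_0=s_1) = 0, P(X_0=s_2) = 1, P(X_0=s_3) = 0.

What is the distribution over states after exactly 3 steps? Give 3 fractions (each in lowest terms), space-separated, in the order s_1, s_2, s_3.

Answer: 213/512 175/512 31/128

Derivation:
Propagating the distribution step by step (d_{t+1} = d_t * P):
d_0 = (s_1=0, s_2=1, s_3=0)
  d_1[s_1] = 0*1/8 + 1*3/4 + 0*3/8 = 3/4
  d_1[s_2] = 0*1/4 + 1*1/8 + 0*1/2 = 1/8
  d_1[s_3] = 0*5/8 + 1*1/8 + 0*1/8 = 1/8
d_1 = (s_1=3/4, s_2=1/8, s_3=1/8)
  d_2[s_1] = 3/4*1/8 + 1/8*3/4 + 1/8*3/8 = 15/64
  d_2[s_2] = 3/4*1/4 + 1/8*1/8 + 1/8*1/2 = 17/64
  d_2[s_3] = 3/4*5/8 + 1/8*1/8 + 1/8*1/8 = 1/2
d_2 = (s_1=15/64, s_2=17/64, s_3=1/2)
  d_3[s_1] = 15/64*1/8 + 17/64*3/4 + 1/2*3/8 = 213/512
  d_3[s_2] = 15/64*1/4 + 17/64*1/8 + 1/2*1/2 = 175/512
  d_3[s_3] = 15/64*5/8 + 17/64*1/8 + 1/2*1/8 = 31/128
d_3 = (s_1=213/512, s_2=175/512, s_3=31/128)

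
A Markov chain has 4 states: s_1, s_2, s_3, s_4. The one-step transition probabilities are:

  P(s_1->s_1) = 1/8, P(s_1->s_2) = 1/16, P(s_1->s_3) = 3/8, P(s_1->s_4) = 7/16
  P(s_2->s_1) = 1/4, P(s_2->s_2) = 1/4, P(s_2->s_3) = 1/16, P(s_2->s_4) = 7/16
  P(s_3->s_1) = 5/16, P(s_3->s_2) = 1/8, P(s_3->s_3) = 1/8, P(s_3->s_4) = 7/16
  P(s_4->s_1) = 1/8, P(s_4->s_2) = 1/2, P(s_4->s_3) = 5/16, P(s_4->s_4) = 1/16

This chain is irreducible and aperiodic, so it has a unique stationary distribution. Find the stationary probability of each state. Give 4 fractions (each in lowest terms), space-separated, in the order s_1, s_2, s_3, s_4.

Answer: 116/583 309/1166 127/583 7/22

Derivation:
The stationary distribution satisfies pi = pi * P, i.e.:
  pi_s_1 = 1/8*pi_s_1 + 1/4*pi_s_2 + 5/16*pi_s_3 + 1/8*pi_s_4
  pi_s_2 = 1/16*pi_s_1 + 1/4*pi_s_2 + 1/8*pi_s_3 + 1/2*pi_s_4
  pi_s_3 = 3/8*pi_s_1 + 1/16*pi_s_2 + 1/8*pi_s_3 + 5/16*pi_s_4
  pi_s_4 = 7/16*pi_s_1 + 7/16*pi_s_2 + 7/16*pi_s_3 + 1/16*pi_s_4
with normalization: pi_s_1 + pi_s_2 + pi_s_3 + pi_s_4 = 1.

Using the first 3 balance equations plus normalization, the linear system A*pi = b is:
  [-7/8, 1/4, 5/16, 1/8] . pi = 0
  [1/16, -3/4, 1/8, 1/2] . pi = 0
  [3/8, 1/16, -7/8, 5/16] . pi = 0
  [1, 1, 1, 1] . pi = 1

Solving yields:
  pi_s_1 = 116/583
  pi_s_2 = 309/1166
  pi_s_3 = 127/583
  pi_s_4 = 7/22

Verification (pi * P):
  116/583*1/8 + 309/1166*1/4 + 127/583*5/16 + 7/22*1/8 = 116/583 = pi_s_1  (ok)
  116/583*1/16 + 309/1166*1/4 + 127/583*1/8 + 7/22*1/2 = 309/1166 = pi_s_2  (ok)
  116/583*3/8 + 309/1166*1/16 + 127/583*1/8 + 7/22*5/16 = 127/583 = pi_s_3  (ok)
  116/583*7/16 + 309/1166*7/16 + 127/583*7/16 + 7/22*1/16 = 7/22 = pi_s_4  (ok)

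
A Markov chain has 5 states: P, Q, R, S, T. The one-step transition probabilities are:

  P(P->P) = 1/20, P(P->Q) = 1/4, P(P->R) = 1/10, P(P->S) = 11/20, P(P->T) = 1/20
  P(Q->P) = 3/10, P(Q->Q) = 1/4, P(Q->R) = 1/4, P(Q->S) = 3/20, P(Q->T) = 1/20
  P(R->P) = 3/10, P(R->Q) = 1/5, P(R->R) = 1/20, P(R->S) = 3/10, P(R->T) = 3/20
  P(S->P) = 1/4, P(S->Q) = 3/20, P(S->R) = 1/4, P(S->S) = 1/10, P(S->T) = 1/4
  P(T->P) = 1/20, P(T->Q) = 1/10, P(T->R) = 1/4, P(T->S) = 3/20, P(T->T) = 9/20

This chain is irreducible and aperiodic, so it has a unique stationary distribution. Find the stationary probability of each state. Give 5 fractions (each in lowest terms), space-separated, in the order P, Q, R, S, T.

The stationary distribution satisfies pi = pi * P, i.e.:
  pi_P = 1/20*pi_P + 3/10*pi_Q + 3/10*pi_R + 1/4*pi_S + 1/20*pi_T
  pi_Q = 1/4*pi_P + 1/4*pi_Q + 1/5*pi_R + 3/20*pi_S + 1/10*pi_T
  pi_R = 1/10*pi_P + 1/4*pi_Q + 1/20*pi_R + 1/4*pi_S + 1/4*pi_T
  pi_S = 11/20*pi_P + 3/20*pi_Q + 3/10*pi_R + 1/10*pi_S + 3/20*pi_T
  pi_T = 1/20*pi_P + 1/20*pi_Q + 3/20*pi_R + 1/4*pi_S + 9/20*pi_T
with normalization: pi_P + pi_Q + pi_R + pi_S + pi_T = 1.

Using the first 4 balance equations plus normalization, the linear system A*pi = b is:
  [-19/20, 3/10, 3/10, 1/4, 1/20] . pi = 0
  [1/4, -3/4, 1/5, 3/20, 1/10] . pi = 0
  [1/10, 1/4, -19/20, 1/4, 1/4] . pi = 0
  [11/20, 3/20, 3/10, -9/10, 3/20] . pi = 0
  [1, 1, 1, 1, 1] . pi = 1

Solving yields:
  pi_P = 4989/26071
  pi_Q = 9769/52142
  pi_R = 28847/156426
  pi_S = 37871/156426
  pi_T = 30467/156426

Verification (pi * P):
  4989/26071*1/20 + 9769/52142*3/10 + 28847/156426*3/10 + 37871/156426*1/4 + 30467/156426*1/20 = 4989/26071 = pi_P  (ok)
  4989/26071*1/4 + 9769/52142*1/4 + 28847/156426*1/5 + 37871/156426*3/20 + 30467/156426*1/10 = 9769/52142 = pi_Q  (ok)
  4989/26071*1/10 + 9769/52142*1/4 + 28847/156426*1/20 + 37871/156426*1/4 + 30467/156426*1/4 = 28847/156426 = pi_R  (ok)
  4989/26071*11/20 + 9769/52142*3/20 + 28847/156426*3/10 + 37871/156426*1/10 + 30467/156426*3/20 = 37871/156426 = pi_S  (ok)
  4989/26071*1/20 + 9769/52142*1/20 + 28847/156426*3/20 + 37871/156426*1/4 + 30467/156426*9/20 = 30467/156426 = pi_T  (ok)

Answer: 4989/26071 9769/52142 28847/156426 37871/156426 30467/156426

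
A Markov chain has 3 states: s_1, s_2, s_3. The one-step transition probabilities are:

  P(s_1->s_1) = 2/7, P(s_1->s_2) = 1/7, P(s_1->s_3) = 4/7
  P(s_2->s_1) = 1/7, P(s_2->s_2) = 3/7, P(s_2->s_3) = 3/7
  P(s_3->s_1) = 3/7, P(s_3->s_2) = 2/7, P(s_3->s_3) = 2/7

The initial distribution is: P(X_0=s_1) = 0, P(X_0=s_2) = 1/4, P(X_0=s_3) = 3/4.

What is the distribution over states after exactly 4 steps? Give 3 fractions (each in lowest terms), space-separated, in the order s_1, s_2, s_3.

Answer: 104/343 2713/9604 3979/9604

Derivation:
Propagating the distribution step by step (d_{t+1} = d_t * P):
d_0 = (s_1=0, s_2=1/4, s_3=3/4)
  d_1[s_1] = 0*2/7 + 1/4*1/7 + 3/4*3/7 = 5/14
  d_1[s_2] = 0*1/7 + 1/4*3/7 + 3/4*2/7 = 9/28
  d_1[s_3] = 0*4/7 + 1/4*3/7 + 3/4*2/7 = 9/28
d_1 = (s_1=5/14, s_2=9/28, s_3=9/28)
  d_2[s_1] = 5/14*2/7 + 9/28*1/7 + 9/28*3/7 = 2/7
  d_2[s_2] = 5/14*1/7 + 9/28*3/7 + 9/28*2/7 = 55/196
  d_2[s_3] = 5/14*4/7 + 9/28*3/7 + 9/28*2/7 = 85/196
d_2 = (s_1=2/7, s_2=55/196, s_3=85/196)
  d_3[s_1] = 2/7*2/7 + 55/196*1/7 + 85/196*3/7 = 211/686
  d_3[s_2] = 2/7*1/7 + 55/196*3/7 + 85/196*2/7 = 391/1372
  d_3[s_3] = 2/7*4/7 + 55/196*3/7 + 85/196*2/7 = 559/1372
d_3 = (s_1=211/686, s_2=391/1372, s_3=559/1372)
  d_4[s_1] = 211/686*2/7 + 391/1372*1/7 + 559/1372*3/7 = 104/343
  d_4[s_2] = 211/686*1/7 + 391/1372*3/7 + 559/1372*2/7 = 2713/9604
  d_4[s_3] = 211/686*4/7 + 391/1372*3/7 + 559/1372*2/7 = 3979/9604
d_4 = (s_1=104/343, s_2=2713/9604, s_3=3979/9604)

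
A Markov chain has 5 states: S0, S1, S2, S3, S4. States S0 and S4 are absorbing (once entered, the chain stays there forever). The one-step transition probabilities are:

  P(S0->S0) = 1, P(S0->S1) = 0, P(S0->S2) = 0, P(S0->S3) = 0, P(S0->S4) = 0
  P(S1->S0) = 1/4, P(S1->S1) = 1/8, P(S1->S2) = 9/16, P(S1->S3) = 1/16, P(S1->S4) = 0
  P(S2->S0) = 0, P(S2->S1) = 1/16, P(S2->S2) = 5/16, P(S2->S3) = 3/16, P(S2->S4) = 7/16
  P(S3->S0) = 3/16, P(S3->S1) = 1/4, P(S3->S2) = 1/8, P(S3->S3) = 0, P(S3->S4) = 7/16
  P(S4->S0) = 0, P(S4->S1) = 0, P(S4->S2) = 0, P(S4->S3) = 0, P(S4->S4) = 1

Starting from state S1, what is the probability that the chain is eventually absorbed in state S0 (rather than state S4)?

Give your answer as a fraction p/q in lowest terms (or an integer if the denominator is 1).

Let a_i = P(absorbed in S0 | start in state i).
Boundary conditions: a_S0 = 1, a_S4 = 0.
For each transient state i, a_i = sum_j P(i->j) * a_j:
  a_S1 = 1/4*a_S0 + 1/8*a_S1 + 9/16*a_S2 + 1/16*a_S3 + 0*a_S4
  a_S2 = 0*a_S0 + 1/16*a_S1 + 5/16*a_S2 + 3/16*a_S3 + 7/16*a_S4
  a_S3 = 3/16*a_S0 + 1/4*a_S1 + 1/8*a_S2 + 0*a_S3 + 7/16*a_S4

Substituting a_S0 = 1 and a_S4 = 0, rearrange to (I - Q) a = r where r[i] = P(i -> S0):
  [7/8, -9/16, -1/16] . (a_S1, a_S2, a_S3) = 1/4
  [-1/16, 11/16, -3/16] . (a_S1, a_S2, a_S3) = 0
  [-1/4, -1/8, 1] . (a_S1, a_S2, a_S3) = 3/16

Solving yields:
  a_S1 = 397/1041
  a_S2 = 241/2082
  a_S3 = 619/2082

Starting state is S1, so the absorption probability is a_S1 = 397/1041.

Answer: 397/1041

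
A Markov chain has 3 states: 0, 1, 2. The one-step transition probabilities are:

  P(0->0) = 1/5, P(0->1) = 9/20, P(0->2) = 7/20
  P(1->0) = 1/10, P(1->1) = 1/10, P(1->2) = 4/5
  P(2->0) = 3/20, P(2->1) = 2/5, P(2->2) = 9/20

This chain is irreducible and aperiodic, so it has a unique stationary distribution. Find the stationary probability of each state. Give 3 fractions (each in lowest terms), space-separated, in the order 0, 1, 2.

Answer: 14/99 31/99 6/11

Derivation:
The stationary distribution satisfies pi = pi * P, i.e.:
  pi_0 = 1/5*pi_0 + 1/10*pi_1 + 3/20*pi_2
  pi_1 = 9/20*pi_0 + 1/10*pi_1 + 2/5*pi_2
  pi_2 = 7/20*pi_0 + 4/5*pi_1 + 9/20*pi_2
with normalization: pi_0 + pi_1 + pi_2 = 1.

Using the first 2 balance equations plus normalization, the linear system A*pi = b is:
  [-4/5, 1/10, 3/20] . pi = 0
  [9/20, -9/10, 2/5] . pi = 0
  [1, 1, 1] . pi = 1

Solving yields:
  pi_0 = 14/99
  pi_1 = 31/99
  pi_2 = 6/11

Verification (pi * P):
  14/99*1/5 + 31/99*1/10 + 6/11*3/20 = 14/99 = pi_0  (ok)
  14/99*9/20 + 31/99*1/10 + 6/11*2/5 = 31/99 = pi_1  (ok)
  14/99*7/20 + 31/99*4/5 + 6/11*9/20 = 6/11 = pi_2  (ok)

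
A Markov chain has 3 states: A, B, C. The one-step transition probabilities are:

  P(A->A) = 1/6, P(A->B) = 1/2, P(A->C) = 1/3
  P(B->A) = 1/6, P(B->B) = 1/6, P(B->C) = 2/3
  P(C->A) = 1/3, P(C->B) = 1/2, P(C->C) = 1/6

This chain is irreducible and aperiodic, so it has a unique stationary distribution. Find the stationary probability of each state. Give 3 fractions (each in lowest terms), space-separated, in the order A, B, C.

Answer: 13/56 3/8 11/28

Derivation:
The stationary distribution satisfies pi = pi * P, i.e.:
  pi_A = 1/6*pi_A + 1/6*pi_B + 1/3*pi_C
  pi_B = 1/2*pi_A + 1/6*pi_B + 1/2*pi_C
  pi_C = 1/3*pi_A + 2/3*pi_B + 1/6*pi_C
with normalization: pi_A + pi_B + pi_C = 1.

Using the first 2 balance equations plus normalization, the linear system A*pi = b is:
  [-5/6, 1/6, 1/3] . pi = 0
  [1/2, -5/6, 1/2] . pi = 0
  [1, 1, 1] . pi = 1

Solving yields:
  pi_A = 13/56
  pi_B = 3/8
  pi_C = 11/28

Verification (pi * P):
  13/56*1/6 + 3/8*1/6 + 11/28*1/3 = 13/56 = pi_A  (ok)
  13/56*1/2 + 3/8*1/6 + 11/28*1/2 = 3/8 = pi_B  (ok)
  13/56*1/3 + 3/8*2/3 + 11/28*1/6 = 11/28 = pi_C  (ok)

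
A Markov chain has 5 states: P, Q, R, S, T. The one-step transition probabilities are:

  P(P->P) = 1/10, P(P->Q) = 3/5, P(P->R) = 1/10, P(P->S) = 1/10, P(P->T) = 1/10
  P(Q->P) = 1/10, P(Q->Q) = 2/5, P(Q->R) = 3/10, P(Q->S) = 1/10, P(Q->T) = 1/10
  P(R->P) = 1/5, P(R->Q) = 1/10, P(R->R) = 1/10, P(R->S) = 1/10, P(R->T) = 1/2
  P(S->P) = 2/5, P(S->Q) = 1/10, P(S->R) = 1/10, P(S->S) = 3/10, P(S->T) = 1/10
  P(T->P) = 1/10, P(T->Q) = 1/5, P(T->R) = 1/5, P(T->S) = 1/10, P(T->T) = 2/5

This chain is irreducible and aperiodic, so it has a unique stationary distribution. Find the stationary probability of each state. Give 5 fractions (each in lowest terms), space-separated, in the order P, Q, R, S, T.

Answer: 557/3576 345/1192 653/3576 1/8 221/894

Derivation:
The stationary distribution satisfies pi = pi * P, i.e.:
  pi_P = 1/10*pi_P + 1/10*pi_Q + 1/5*pi_R + 2/5*pi_S + 1/10*pi_T
  pi_Q = 3/5*pi_P + 2/5*pi_Q + 1/10*pi_R + 1/10*pi_S + 1/5*pi_T
  pi_R = 1/10*pi_P + 3/10*pi_Q + 1/10*pi_R + 1/10*pi_S + 1/5*pi_T
  pi_S = 1/10*pi_P + 1/10*pi_Q + 1/10*pi_R + 3/10*pi_S + 1/10*pi_T
  pi_T = 1/10*pi_P + 1/10*pi_Q + 1/2*pi_R + 1/10*pi_S + 2/5*pi_T
with normalization: pi_P + pi_Q + pi_R + pi_S + pi_T = 1.

Using the first 4 balance equations plus normalization, the linear system A*pi = b is:
  [-9/10, 1/10, 1/5, 2/5, 1/10] . pi = 0
  [3/5, -3/5, 1/10, 1/10, 1/5] . pi = 0
  [1/10, 3/10, -9/10, 1/10, 1/5] . pi = 0
  [1/10, 1/10, 1/10, -7/10, 1/10] . pi = 0
  [1, 1, 1, 1, 1] . pi = 1

Solving yields:
  pi_P = 557/3576
  pi_Q = 345/1192
  pi_R = 653/3576
  pi_S = 1/8
  pi_T = 221/894

Verification (pi * P):
  557/3576*1/10 + 345/1192*1/10 + 653/3576*1/5 + 1/8*2/5 + 221/894*1/10 = 557/3576 = pi_P  (ok)
  557/3576*3/5 + 345/1192*2/5 + 653/3576*1/10 + 1/8*1/10 + 221/894*1/5 = 345/1192 = pi_Q  (ok)
  557/3576*1/10 + 345/1192*3/10 + 653/3576*1/10 + 1/8*1/10 + 221/894*1/5 = 653/3576 = pi_R  (ok)
  557/3576*1/10 + 345/1192*1/10 + 653/3576*1/10 + 1/8*3/10 + 221/894*1/10 = 1/8 = pi_S  (ok)
  557/3576*1/10 + 345/1192*1/10 + 653/3576*1/2 + 1/8*1/10 + 221/894*2/5 = 221/894 = pi_T  (ok)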